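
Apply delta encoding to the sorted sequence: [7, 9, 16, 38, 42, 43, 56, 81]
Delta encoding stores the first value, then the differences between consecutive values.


First value: 7
Deltas:
  9 - 7 = 2
  16 - 9 = 7
  38 - 16 = 22
  42 - 38 = 4
  43 - 42 = 1
  56 - 43 = 13
  81 - 56 = 25


Delta encoded: [7, 2, 7, 22, 4, 1, 13, 25]


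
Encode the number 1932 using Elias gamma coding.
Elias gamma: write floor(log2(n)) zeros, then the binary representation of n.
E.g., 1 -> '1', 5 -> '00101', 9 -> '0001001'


num_bits = floor(log2(1932)) + 1 = 11
leading_zeros = num_bits - 1 = 10
binary(1932) = 11110001100

Elias gamma(1932) = '0000000000' + '11110001100' = 000000000011110001100 (21 bits)


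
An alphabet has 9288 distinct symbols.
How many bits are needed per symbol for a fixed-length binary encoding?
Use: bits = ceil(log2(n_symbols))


log2(9288) = 13.1812
Bracket: 2^13 = 8192 < 9288 <= 2^14 = 16384
So ceil(log2(9288)) = 14

bits = ceil(log2(9288)) = ceil(13.1812) = 14 bits


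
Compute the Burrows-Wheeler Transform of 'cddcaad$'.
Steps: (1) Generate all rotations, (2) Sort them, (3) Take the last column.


Rotations (sorted):
  0: $cddcaad -> last char: d
  1: aad$cddc -> last char: c
  2: ad$cddca -> last char: a
  3: caad$cdd -> last char: d
  4: cddcaad$ -> last char: $
  5: d$cddcaa -> last char: a
  6: dcaad$cd -> last char: d
  7: ddcaad$c -> last char: c


BWT = dcad$adc


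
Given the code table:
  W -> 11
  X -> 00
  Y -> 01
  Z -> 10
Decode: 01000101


Decoding:
01 -> Y
00 -> X
01 -> Y
01 -> Y


Result: YXYY


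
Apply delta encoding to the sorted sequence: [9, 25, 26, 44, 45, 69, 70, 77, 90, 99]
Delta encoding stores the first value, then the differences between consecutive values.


First value: 9
Deltas:
  25 - 9 = 16
  26 - 25 = 1
  44 - 26 = 18
  45 - 44 = 1
  69 - 45 = 24
  70 - 69 = 1
  77 - 70 = 7
  90 - 77 = 13
  99 - 90 = 9


Delta encoded: [9, 16, 1, 18, 1, 24, 1, 7, 13, 9]


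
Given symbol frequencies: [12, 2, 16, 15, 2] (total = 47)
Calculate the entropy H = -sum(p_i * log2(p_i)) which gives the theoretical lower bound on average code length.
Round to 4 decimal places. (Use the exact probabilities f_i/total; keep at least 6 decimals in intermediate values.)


Per-symbol terms -p_i * log2(p_i) with p_i = f_i/47:
  p = 12/47 = 0.255319: log2(p) = -1.969626, -p*log2(p) = 0.502883
  p = 2/47 = 0.042553: log2(p) = -4.554589, -p*log2(p) = 0.193812
  p = 16/47 = 0.340426: log2(p) = -1.554589, -p*log2(p) = 0.529222
  p = 15/47 = 0.319149: log2(p) = -1.647698, -p*log2(p) = 0.525861
  p = 2/47 = 0.042553: log2(p) = -4.554589, -p*log2(p) = 0.193812
H = 0.502883 + 0.193812 + 0.529222 + 0.525861 + 0.193812 = 1.945590

H = 1.9456 bits/symbol


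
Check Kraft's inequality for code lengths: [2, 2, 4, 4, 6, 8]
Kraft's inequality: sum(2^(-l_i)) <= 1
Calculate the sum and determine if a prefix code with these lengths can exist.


Sum = 2^(-2) + 2^(-2) + 2^(-4) + 2^(-4) + 2^(-6) + 2^(-8)
    = 0.25 + 0.25 + 0.0625 + 0.0625 + 0.015625 + 0.00390625
    = 165/256 = 0.64453125
Since 0.64453125 <= 1, Kraft's inequality IS satisfied.
A prefix code with these lengths CAN exist.

Kraft sum = 0.64453125. Satisfied.


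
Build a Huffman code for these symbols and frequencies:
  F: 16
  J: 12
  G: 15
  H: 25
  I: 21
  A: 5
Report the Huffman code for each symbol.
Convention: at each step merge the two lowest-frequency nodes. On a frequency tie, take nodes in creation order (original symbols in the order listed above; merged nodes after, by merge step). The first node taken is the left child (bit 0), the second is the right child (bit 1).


Huffman tree construction:
Step 1: Merge A(5) + J(12) = 17
Step 2: Merge G(15) + F(16) = 31
Step 3: Merge (A+J)(17) + I(21) = 38
Step 4: Merge H(25) + (G+F)(31) = 56
Step 5: Merge ((A+J)+I)(38) + (H+(G+F))(56) = 94
Read each symbol's code off the tree from the root (left child = 0, right child = 1).

Codes:
  F: 111 (length 3)
  J: 001 (length 3)
  G: 110 (length 3)
  H: 10 (length 2)
  I: 01 (length 2)
  A: 000 (length 3)
Average code length: 236/94 = 2.5106 bits/symbol


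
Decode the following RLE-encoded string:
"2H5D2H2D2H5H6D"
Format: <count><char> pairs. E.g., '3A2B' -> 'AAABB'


Expanding each <count><char> pair:
  2H -> 'HH'
  5D -> 'DDDDD'
  2H -> 'HH'
  2D -> 'DD'
  2H -> 'HH'
  5H -> 'HHHHH'
  6D -> 'DDDDDD'

Decoded = HHDDDDDHHDDHHHHHHHDDDDDD


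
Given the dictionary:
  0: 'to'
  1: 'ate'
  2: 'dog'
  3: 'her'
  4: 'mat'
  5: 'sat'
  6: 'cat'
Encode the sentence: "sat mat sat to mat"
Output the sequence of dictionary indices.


Look up each word in the dictionary:
  'sat' -> 5
  'mat' -> 4
  'sat' -> 5
  'to' -> 0
  'mat' -> 4

Encoded: [5, 4, 5, 0, 4]


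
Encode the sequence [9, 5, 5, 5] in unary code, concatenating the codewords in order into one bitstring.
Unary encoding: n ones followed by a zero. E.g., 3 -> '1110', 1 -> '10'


Encode each number as n ones followed by a terminating 0:
  9 -> 1111111110 (10 bits)
  5 -> 111110 (6 bits)
  5 -> 111110 (6 bits)
  5 -> 111110 (6 bits)
Total length = 10 + 6 + 6 + 6 = 28 bits.

Unary([9, 5, 5, 5]) = 1111111110111110111110111110 (28 bits)


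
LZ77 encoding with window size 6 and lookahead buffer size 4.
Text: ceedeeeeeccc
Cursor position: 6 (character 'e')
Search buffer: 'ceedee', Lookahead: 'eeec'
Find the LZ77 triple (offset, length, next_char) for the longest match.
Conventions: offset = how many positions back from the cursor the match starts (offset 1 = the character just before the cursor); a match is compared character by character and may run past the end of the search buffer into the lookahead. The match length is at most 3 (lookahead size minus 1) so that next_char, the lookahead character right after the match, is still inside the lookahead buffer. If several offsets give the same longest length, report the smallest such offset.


Try each offset into the search buffer:
  offset=1 (pos 5, char 'e'): match length 3
  offset=2 (pos 4, char 'e'): match length 3
  offset=3 (pos 3, char 'd'): match length 0
  offset=4 (pos 2, char 'e'): match length 1
  offset=5 (pos 1, char 'e'): match length 2
  offset=6 (pos 0, char 'c'): match length 0
Longest match has length 3, found at offsets 1, 2; take the smallest, offset 1.
next_char = character at position 6 + 3 = 9 -> 'c'

Best match: offset=1, length=3 (matching 'eee' starting at position 5)
LZ77 triple: (1, 3, 'c')


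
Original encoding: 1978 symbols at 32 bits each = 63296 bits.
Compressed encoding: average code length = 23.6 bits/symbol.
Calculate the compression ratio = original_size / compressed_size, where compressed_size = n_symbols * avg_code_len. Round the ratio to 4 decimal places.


original_size = n_symbols * orig_bits = 1978 * 32 = 63296 bits
compressed_size = n_symbols * avg_code_len = 1978 * 23.6 = 46680.8 bits
ratio = original_size / compressed_size = 63296 / 46680.8 = 1.3559

Compression ratio = 1.3559


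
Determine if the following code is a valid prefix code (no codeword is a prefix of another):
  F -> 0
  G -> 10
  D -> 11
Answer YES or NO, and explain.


Checking each pair (does one codeword prefix another?):
  F='0' vs G='10': no prefix
  F='0' vs D='11': no prefix
  G='10' vs F='0': no prefix
  G='10' vs D='11': no prefix
  D='11' vs F='0': no prefix
  D='11' vs G='10': no prefix
No violation found over all pairs.

YES -- this is a valid prefix code. No codeword is a prefix of any other codeword.


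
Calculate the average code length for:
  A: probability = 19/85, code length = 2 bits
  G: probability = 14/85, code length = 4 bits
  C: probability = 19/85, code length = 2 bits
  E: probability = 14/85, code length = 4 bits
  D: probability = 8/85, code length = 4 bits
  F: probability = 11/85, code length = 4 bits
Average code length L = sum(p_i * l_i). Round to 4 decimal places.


Weighted contributions p_i * l_i:
  A: (19/85) * 2 = 38/85
  G: (14/85) * 4 = 56/85
  C: (19/85) * 2 = 38/85
  E: (14/85) * 4 = 56/85
  D: (8/85) * 4 = 32/85
  F: (11/85) * 4 = 44/85
Sum = (38 + 56 + 38 + 56 + 32 + 44)/85 = 264/85

L = 264/85 = 3.1059 bits/symbol


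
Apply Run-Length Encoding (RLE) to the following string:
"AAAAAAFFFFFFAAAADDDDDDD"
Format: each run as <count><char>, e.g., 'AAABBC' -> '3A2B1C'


Scanning runs left to right:
  i=0: run of 'A' x 6 -> '6A'
  i=6: run of 'F' x 6 -> '6F'
  i=12: run of 'A' x 4 -> '4A'
  i=16: run of 'D' x 7 -> '7D'

RLE = 6A6F4A7D


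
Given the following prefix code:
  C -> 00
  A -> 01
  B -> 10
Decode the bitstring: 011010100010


Decoding step by step:
Bits 01 -> A
Bits 10 -> B
Bits 10 -> B
Bits 10 -> B
Bits 00 -> C
Bits 10 -> B


Decoded message: ABBBCB


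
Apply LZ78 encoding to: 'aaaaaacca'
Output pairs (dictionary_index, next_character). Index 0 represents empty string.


LZ78 encoding steps:
Dictionary: {0: ''}
Step 1: w='' (idx 0), next='a' -> output (0, 'a'), add 'a' as idx 1
Step 2: w='a' (idx 1), next='a' -> output (1, 'a'), add 'aa' as idx 2
Step 3: w='aa' (idx 2), next='a' -> output (2, 'a'), add 'aaa' as idx 3
Step 4: w='' (idx 0), next='c' -> output (0, 'c'), add 'c' as idx 4
Step 5: w='c' (idx 4), next='a' -> output (4, 'a'), add 'ca' as idx 5


Encoded: [(0, 'a'), (1, 'a'), (2, 'a'), (0, 'c'), (4, 'a')]


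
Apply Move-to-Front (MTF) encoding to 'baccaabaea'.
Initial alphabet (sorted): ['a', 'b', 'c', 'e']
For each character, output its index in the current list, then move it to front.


MTF encoding:
'b': index 1 in ['a', 'b', 'c', 'e'] -> ['b', 'a', 'c', 'e']
'a': index 1 in ['b', 'a', 'c', 'e'] -> ['a', 'b', 'c', 'e']
'c': index 2 in ['a', 'b', 'c', 'e'] -> ['c', 'a', 'b', 'e']
'c': index 0 in ['c', 'a', 'b', 'e'] -> ['c', 'a', 'b', 'e']
'a': index 1 in ['c', 'a', 'b', 'e'] -> ['a', 'c', 'b', 'e']
'a': index 0 in ['a', 'c', 'b', 'e'] -> ['a', 'c', 'b', 'e']
'b': index 2 in ['a', 'c', 'b', 'e'] -> ['b', 'a', 'c', 'e']
'a': index 1 in ['b', 'a', 'c', 'e'] -> ['a', 'b', 'c', 'e']
'e': index 3 in ['a', 'b', 'c', 'e'] -> ['e', 'a', 'b', 'c']
'a': index 1 in ['e', 'a', 'b', 'c'] -> ['a', 'e', 'b', 'c']


Output: [1, 1, 2, 0, 1, 0, 2, 1, 3, 1]


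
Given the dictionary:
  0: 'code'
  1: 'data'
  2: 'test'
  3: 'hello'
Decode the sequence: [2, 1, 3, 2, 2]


Look up each index in the dictionary:
  2 -> 'test'
  1 -> 'data'
  3 -> 'hello'
  2 -> 'test'
  2 -> 'test'

Decoded: "test data hello test test"


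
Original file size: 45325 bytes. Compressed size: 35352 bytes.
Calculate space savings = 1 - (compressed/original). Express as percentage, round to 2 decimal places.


ratio = compressed/original = 35352/45325 = 0.779967
savings = 1 - ratio = 1 - 0.779967 = 0.220033
as a percentage: 0.220033 * 100 = 22.0%

Space savings = 1 - 35352/45325 = 22.0%


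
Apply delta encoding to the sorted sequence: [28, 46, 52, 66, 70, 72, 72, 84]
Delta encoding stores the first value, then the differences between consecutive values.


First value: 28
Deltas:
  46 - 28 = 18
  52 - 46 = 6
  66 - 52 = 14
  70 - 66 = 4
  72 - 70 = 2
  72 - 72 = 0
  84 - 72 = 12


Delta encoded: [28, 18, 6, 14, 4, 2, 0, 12]


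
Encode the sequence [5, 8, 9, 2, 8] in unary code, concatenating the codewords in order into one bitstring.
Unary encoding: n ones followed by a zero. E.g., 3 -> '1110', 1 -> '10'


Encode each number as n ones followed by a terminating 0:
  5 -> 111110 (6 bits)
  8 -> 111111110 (9 bits)
  9 -> 1111111110 (10 bits)
  2 -> 110 (3 bits)
  8 -> 111111110 (9 bits)
Total length = 6 + 9 + 10 + 3 + 9 = 37 bits.

Unary([5, 8, 9, 2, 8]) = 1111101111111101111111110110111111110 (37 bits)


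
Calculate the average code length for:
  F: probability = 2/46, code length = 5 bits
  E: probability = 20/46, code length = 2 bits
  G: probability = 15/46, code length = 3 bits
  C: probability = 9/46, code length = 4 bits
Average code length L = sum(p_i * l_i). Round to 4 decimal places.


Weighted contributions p_i * l_i:
  F: (2/46) * 5 = 10/46
  E: (20/46) * 2 = 40/46
  G: (15/46) * 3 = 45/46
  C: (9/46) * 4 = 36/46
Sum = (10 + 40 + 45 + 36)/46 = 131/46

L = 131/46 = 2.8478 bits/symbol


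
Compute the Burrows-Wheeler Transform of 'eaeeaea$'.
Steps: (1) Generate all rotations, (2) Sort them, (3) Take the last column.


Rotations (sorted):
  0: $eaeeaea -> last char: a
  1: a$eaeeae -> last char: e
  2: aea$eaee -> last char: e
  3: aeeaea$e -> last char: e
  4: ea$eaeea -> last char: a
  5: eaea$eae -> last char: e
  6: eaeeaea$ -> last char: $
  7: eeaea$ea -> last char: a


BWT = aeeeae$a


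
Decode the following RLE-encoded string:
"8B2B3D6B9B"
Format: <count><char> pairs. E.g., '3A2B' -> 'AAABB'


Expanding each <count><char> pair:
  8B -> 'BBBBBBBB'
  2B -> 'BB'
  3D -> 'DDD'
  6B -> 'BBBBBB'
  9B -> 'BBBBBBBBB'

Decoded = BBBBBBBBBBDDDBBBBBBBBBBBBBBB


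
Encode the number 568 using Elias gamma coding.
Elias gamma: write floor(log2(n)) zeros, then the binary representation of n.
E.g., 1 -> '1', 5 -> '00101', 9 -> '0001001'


num_bits = floor(log2(568)) + 1 = 10
leading_zeros = num_bits - 1 = 9
binary(568) = 1000111000

Elias gamma(568) = '000000000' + '1000111000' = 0000000001000111000 (19 bits)


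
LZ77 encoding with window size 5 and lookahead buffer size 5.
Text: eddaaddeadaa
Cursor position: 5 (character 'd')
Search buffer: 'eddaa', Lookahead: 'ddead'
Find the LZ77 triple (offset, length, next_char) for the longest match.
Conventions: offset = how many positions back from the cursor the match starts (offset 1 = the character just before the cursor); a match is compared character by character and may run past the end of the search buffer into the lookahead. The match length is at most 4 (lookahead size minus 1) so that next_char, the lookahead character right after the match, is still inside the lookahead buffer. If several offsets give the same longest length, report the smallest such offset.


Try each offset into the search buffer:
  offset=1 (pos 4, char 'a'): match length 0
  offset=2 (pos 3, char 'a'): match length 0
  offset=3 (pos 2, char 'd'): match length 1
  offset=4 (pos 1, char 'd'): match length 2
  offset=5 (pos 0, char 'e'): match length 0
Longest match has length 2 at offset 4.
next_char = character at position 5 + 2 = 7 -> 'e'

Best match: offset=4, length=2 (matching 'dd' starting at position 1)
LZ77 triple: (4, 2, 'e')


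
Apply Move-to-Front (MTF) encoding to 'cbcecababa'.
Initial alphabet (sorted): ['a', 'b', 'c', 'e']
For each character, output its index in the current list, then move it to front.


MTF encoding:
'c': index 2 in ['a', 'b', 'c', 'e'] -> ['c', 'a', 'b', 'e']
'b': index 2 in ['c', 'a', 'b', 'e'] -> ['b', 'c', 'a', 'e']
'c': index 1 in ['b', 'c', 'a', 'e'] -> ['c', 'b', 'a', 'e']
'e': index 3 in ['c', 'b', 'a', 'e'] -> ['e', 'c', 'b', 'a']
'c': index 1 in ['e', 'c', 'b', 'a'] -> ['c', 'e', 'b', 'a']
'a': index 3 in ['c', 'e', 'b', 'a'] -> ['a', 'c', 'e', 'b']
'b': index 3 in ['a', 'c', 'e', 'b'] -> ['b', 'a', 'c', 'e']
'a': index 1 in ['b', 'a', 'c', 'e'] -> ['a', 'b', 'c', 'e']
'b': index 1 in ['a', 'b', 'c', 'e'] -> ['b', 'a', 'c', 'e']
'a': index 1 in ['b', 'a', 'c', 'e'] -> ['a', 'b', 'c', 'e']


Output: [2, 2, 1, 3, 1, 3, 3, 1, 1, 1]


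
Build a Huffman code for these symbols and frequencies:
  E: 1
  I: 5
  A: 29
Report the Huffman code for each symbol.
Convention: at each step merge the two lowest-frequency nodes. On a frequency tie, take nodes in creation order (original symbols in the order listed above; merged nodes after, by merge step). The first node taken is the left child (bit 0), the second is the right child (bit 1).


Huffman tree construction:
Step 1: Merge E(1) + I(5) = 6
Step 2: Merge (E+I)(6) + A(29) = 35
Read each symbol's code off the tree from the root (left child = 0, right child = 1).

Codes:
  E: 00 (length 2)
  I: 01 (length 2)
  A: 1 (length 1)
Average code length: 41/35 = 1.1714 bits/symbol


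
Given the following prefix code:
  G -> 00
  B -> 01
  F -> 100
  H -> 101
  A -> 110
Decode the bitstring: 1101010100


Decoding step by step:
Bits 110 -> A
Bits 101 -> H
Bits 01 -> B
Bits 00 -> G


Decoded message: AHBG


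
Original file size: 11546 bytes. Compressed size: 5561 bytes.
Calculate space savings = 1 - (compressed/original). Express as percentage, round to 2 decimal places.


ratio = compressed/original = 5561/11546 = 0.481639
savings = 1 - ratio = 1 - 0.481639 = 0.518361
as a percentage: 0.518361 * 100 = 51.84%

Space savings = 1 - 5561/11546 = 51.84%


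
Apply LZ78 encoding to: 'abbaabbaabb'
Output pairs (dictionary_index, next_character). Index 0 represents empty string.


LZ78 encoding steps:
Dictionary: {0: ''}
Step 1: w='' (idx 0), next='a' -> output (0, 'a'), add 'a' as idx 1
Step 2: w='' (idx 0), next='b' -> output (0, 'b'), add 'b' as idx 2
Step 3: w='b' (idx 2), next='a' -> output (2, 'a'), add 'ba' as idx 3
Step 4: w='a' (idx 1), next='b' -> output (1, 'b'), add 'ab' as idx 4
Step 5: w='ba' (idx 3), next='a' -> output (3, 'a'), add 'baa' as idx 5
Step 6: w='b' (idx 2), next='b' -> output (2, 'b'), add 'bb' as idx 6


Encoded: [(0, 'a'), (0, 'b'), (2, 'a'), (1, 'b'), (3, 'a'), (2, 'b')]


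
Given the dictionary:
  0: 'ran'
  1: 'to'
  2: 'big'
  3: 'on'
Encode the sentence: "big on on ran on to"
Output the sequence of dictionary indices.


Look up each word in the dictionary:
  'big' -> 2
  'on' -> 3
  'on' -> 3
  'ran' -> 0
  'on' -> 3
  'to' -> 1

Encoded: [2, 3, 3, 0, 3, 1]


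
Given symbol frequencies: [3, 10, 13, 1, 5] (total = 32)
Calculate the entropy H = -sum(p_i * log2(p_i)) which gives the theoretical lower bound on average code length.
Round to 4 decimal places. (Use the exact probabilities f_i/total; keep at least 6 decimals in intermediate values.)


Per-symbol terms -p_i * log2(p_i) with p_i = f_i/32:
  p = 3/32 = 0.093750: log2(p) = -3.415037, -p*log2(p) = 0.320160
  p = 10/32 = 0.312500: log2(p) = -1.678072, -p*log2(p) = 0.524397
  p = 13/32 = 0.406250: log2(p) = -1.299560, -p*log2(p) = 0.527946
  p = 1/32 = 0.031250: log2(p) = -5.000000, -p*log2(p) = 0.156250
  p = 5/32 = 0.156250: log2(p) = -2.678072, -p*log2(p) = 0.418449
H = 0.320160 + 0.524397 + 0.527946 + 0.156250 + 0.418449 = 1.947202

H = 1.9472 bits/symbol


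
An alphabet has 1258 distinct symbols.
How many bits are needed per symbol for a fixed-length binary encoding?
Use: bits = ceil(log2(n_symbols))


log2(1258) = 10.2969
Bracket: 2^10 = 1024 < 1258 <= 2^11 = 2048
So ceil(log2(1258)) = 11

bits = ceil(log2(1258)) = ceil(10.2969) = 11 bits


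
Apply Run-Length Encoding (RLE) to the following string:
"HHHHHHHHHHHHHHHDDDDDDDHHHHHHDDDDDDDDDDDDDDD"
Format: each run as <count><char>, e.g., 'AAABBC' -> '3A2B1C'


Scanning runs left to right:
  i=0: run of 'H' x 15 -> '15H'
  i=15: run of 'D' x 7 -> '7D'
  i=22: run of 'H' x 6 -> '6H'
  i=28: run of 'D' x 15 -> '15D'

RLE = 15H7D6H15D


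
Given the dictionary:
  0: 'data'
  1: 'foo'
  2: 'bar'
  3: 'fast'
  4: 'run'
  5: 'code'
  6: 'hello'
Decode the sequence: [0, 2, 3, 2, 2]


Look up each index in the dictionary:
  0 -> 'data'
  2 -> 'bar'
  3 -> 'fast'
  2 -> 'bar'
  2 -> 'bar'

Decoded: "data bar fast bar bar"


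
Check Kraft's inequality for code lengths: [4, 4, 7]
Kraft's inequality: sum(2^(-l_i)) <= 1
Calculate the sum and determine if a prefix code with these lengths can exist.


Sum = 2^(-4) + 2^(-4) + 2^(-7)
    = 0.0625 + 0.0625 + 0.0078125
    = 17/128 = 0.1328125
Since 0.1328125 <= 1, Kraft's inequality IS satisfied.
A prefix code with these lengths CAN exist.

Kraft sum = 0.1328125. Satisfied.


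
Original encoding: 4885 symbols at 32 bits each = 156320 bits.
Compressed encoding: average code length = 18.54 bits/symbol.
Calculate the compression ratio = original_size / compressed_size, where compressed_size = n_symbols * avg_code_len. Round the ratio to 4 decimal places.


original_size = n_symbols * orig_bits = 4885 * 32 = 156320 bits
compressed_size = n_symbols * avg_code_len = 4885 * 18.54 = 90567.9 bits
ratio = original_size / compressed_size = 156320 / 90567.9 = 1.726

Compression ratio = 1.726


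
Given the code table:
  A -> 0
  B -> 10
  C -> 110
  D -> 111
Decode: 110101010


Decoding:
110 -> C
10 -> B
10 -> B
10 -> B


Result: CBBB


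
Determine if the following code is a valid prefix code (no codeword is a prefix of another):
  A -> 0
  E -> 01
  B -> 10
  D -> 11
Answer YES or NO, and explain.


Checking each pair (does one codeword prefix another?):
  A='0' vs E='01': prefix -- VIOLATION

NO -- this is NOT a valid prefix code. A (0) is a prefix of E (01).


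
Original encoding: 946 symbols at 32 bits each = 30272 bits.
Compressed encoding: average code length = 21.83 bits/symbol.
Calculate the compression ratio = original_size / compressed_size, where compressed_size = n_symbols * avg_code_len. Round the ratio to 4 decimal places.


original_size = n_symbols * orig_bits = 946 * 32 = 30272 bits
compressed_size = n_symbols * avg_code_len = 946 * 21.83 = 20651.18 bits
ratio = original_size / compressed_size = 30272 / 20651.18 = 1.4659

Compression ratio = 1.4659


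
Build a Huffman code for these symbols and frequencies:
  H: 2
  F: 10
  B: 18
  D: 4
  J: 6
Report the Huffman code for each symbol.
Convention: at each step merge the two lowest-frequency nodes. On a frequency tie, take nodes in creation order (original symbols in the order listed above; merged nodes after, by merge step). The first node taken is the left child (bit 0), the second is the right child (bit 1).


Huffman tree construction:
Step 1: Merge H(2) + D(4) = 6
Step 2: Merge J(6) + (H+D)(6) = 12
Step 3: Merge F(10) + (J+(H+D))(12) = 22
Step 4: Merge B(18) + (F+(J+(H+D)))(22) = 40
Read each symbol's code off the tree from the root (left child = 0, right child = 1).

Codes:
  H: 1110 (length 4)
  F: 10 (length 2)
  B: 0 (length 1)
  D: 1111 (length 4)
  J: 110 (length 3)
Average code length: 80/40 = 2.0000 bits/symbol


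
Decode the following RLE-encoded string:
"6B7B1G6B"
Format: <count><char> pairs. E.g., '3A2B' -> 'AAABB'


Expanding each <count><char> pair:
  6B -> 'BBBBBB'
  7B -> 'BBBBBBB'
  1G -> 'G'
  6B -> 'BBBBBB'

Decoded = BBBBBBBBBBBBBGBBBBBB


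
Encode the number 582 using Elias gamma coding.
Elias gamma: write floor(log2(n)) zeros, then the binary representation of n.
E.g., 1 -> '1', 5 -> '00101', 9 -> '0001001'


num_bits = floor(log2(582)) + 1 = 10
leading_zeros = num_bits - 1 = 9
binary(582) = 1001000110

Elias gamma(582) = '000000000' + '1001000110' = 0000000001001000110 (19 bits)


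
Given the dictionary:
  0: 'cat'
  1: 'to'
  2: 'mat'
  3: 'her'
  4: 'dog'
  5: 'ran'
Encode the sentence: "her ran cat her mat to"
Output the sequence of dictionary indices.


Look up each word in the dictionary:
  'her' -> 3
  'ran' -> 5
  'cat' -> 0
  'her' -> 3
  'mat' -> 2
  'to' -> 1

Encoded: [3, 5, 0, 3, 2, 1]


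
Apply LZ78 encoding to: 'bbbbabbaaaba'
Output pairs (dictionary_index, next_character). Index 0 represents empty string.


LZ78 encoding steps:
Dictionary: {0: ''}
Step 1: w='' (idx 0), next='b' -> output (0, 'b'), add 'b' as idx 1
Step 2: w='b' (idx 1), next='b' -> output (1, 'b'), add 'bb' as idx 2
Step 3: w='b' (idx 1), next='a' -> output (1, 'a'), add 'ba' as idx 3
Step 4: w='bb' (idx 2), next='a' -> output (2, 'a'), add 'bba' as idx 4
Step 5: w='' (idx 0), next='a' -> output (0, 'a'), add 'a' as idx 5
Step 6: w='a' (idx 5), next='b' -> output (5, 'b'), add 'ab' as idx 6
Step 7: w='a' (idx 5), end of input -> output (5, '')


Encoded: [(0, 'b'), (1, 'b'), (1, 'a'), (2, 'a'), (0, 'a'), (5, 'b'), (5, '')]


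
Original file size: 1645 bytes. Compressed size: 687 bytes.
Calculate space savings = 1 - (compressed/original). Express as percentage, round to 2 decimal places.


ratio = compressed/original = 687/1645 = 0.417629
savings = 1 - ratio = 1 - 0.417629 = 0.582371
as a percentage: 0.582371 * 100 = 58.24%

Space savings = 1 - 687/1645 = 58.24%


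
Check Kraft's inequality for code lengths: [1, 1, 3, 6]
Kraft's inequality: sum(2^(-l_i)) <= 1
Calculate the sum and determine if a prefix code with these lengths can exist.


Sum = 2^(-1) + 2^(-1) + 2^(-3) + 2^(-6)
    = 0.5 + 0.5 + 0.125 + 0.015625
    = 73/64 = 1.140625
Since 1.140625 > 1, Kraft's inequality is NOT satisfied.
A prefix code with these lengths CANNOT exist.

Kraft sum = 1.140625. Not satisfied.


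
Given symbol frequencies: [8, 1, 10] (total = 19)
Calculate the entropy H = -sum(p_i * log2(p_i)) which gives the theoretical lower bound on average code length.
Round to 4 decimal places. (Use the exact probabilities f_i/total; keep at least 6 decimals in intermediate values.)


Per-symbol terms -p_i * log2(p_i) with p_i = f_i/19:
  p = 8/19 = 0.421053: log2(p) = -1.247928, -p*log2(p) = 0.525443
  p = 1/19 = 0.052632: log2(p) = -4.247928, -p*log2(p) = 0.223575
  p = 10/19 = 0.526316: log2(p) = -0.925999, -p*log2(p) = 0.487368
H = 0.525443 + 0.223575 + 0.487368 = 1.236386

H = 1.2364 bits/symbol


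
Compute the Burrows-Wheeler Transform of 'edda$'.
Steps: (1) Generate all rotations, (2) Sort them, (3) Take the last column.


Rotations (sorted):
  0: $edda -> last char: a
  1: a$edd -> last char: d
  2: da$ed -> last char: d
  3: dda$e -> last char: e
  4: edda$ -> last char: $


BWT = adde$


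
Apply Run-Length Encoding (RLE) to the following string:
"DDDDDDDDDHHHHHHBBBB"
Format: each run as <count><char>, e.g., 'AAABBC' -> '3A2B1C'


Scanning runs left to right:
  i=0: run of 'D' x 9 -> '9D'
  i=9: run of 'H' x 6 -> '6H'
  i=15: run of 'B' x 4 -> '4B'

RLE = 9D6H4B


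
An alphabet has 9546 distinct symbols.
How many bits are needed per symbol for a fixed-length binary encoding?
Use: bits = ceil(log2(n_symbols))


log2(9546) = 13.2207
Bracket: 2^13 = 8192 < 9546 <= 2^14 = 16384
So ceil(log2(9546)) = 14

bits = ceil(log2(9546)) = ceil(13.2207) = 14 bits


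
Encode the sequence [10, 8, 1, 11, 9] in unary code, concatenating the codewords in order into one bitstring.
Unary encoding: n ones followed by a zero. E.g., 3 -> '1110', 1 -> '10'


Encode each number as n ones followed by a terminating 0:
  10 -> 11111111110 (11 bits)
  8 -> 111111110 (9 bits)
  1 -> 10 (2 bits)
  11 -> 111111111110 (12 bits)
  9 -> 1111111110 (10 bits)
Total length = 11 + 9 + 2 + 12 + 10 = 44 bits.

Unary([10, 8, 1, 11, 9]) = 11111111110111111110101111111111101111111110 (44 bits)


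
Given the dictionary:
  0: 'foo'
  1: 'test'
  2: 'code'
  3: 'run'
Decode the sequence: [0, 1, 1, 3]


Look up each index in the dictionary:
  0 -> 'foo'
  1 -> 'test'
  1 -> 'test'
  3 -> 'run'

Decoded: "foo test test run"


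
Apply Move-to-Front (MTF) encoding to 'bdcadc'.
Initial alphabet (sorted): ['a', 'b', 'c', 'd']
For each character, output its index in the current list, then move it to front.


MTF encoding:
'b': index 1 in ['a', 'b', 'c', 'd'] -> ['b', 'a', 'c', 'd']
'd': index 3 in ['b', 'a', 'c', 'd'] -> ['d', 'b', 'a', 'c']
'c': index 3 in ['d', 'b', 'a', 'c'] -> ['c', 'd', 'b', 'a']
'a': index 3 in ['c', 'd', 'b', 'a'] -> ['a', 'c', 'd', 'b']
'd': index 2 in ['a', 'c', 'd', 'b'] -> ['d', 'a', 'c', 'b']
'c': index 2 in ['d', 'a', 'c', 'b'] -> ['c', 'd', 'a', 'b']


Output: [1, 3, 3, 3, 2, 2]


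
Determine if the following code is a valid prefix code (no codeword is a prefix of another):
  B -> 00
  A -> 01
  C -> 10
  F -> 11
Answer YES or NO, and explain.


Checking each pair (does one codeword prefix another?):
  B='00' vs A='01': no prefix
  B='00' vs C='10': no prefix
  B='00' vs F='11': no prefix
  A='01' vs B='00': no prefix
  A='01' vs C='10': no prefix
  A='01' vs F='11': no prefix
  C='10' vs B='00': no prefix
  C='10' vs A='01': no prefix
  C='10' vs F='11': no prefix
  F='11' vs B='00': no prefix
  F='11' vs A='01': no prefix
  F='11' vs C='10': no prefix
No violation found over all pairs.

YES -- this is a valid prefix code. No codeword is a prefix of any other codeword.


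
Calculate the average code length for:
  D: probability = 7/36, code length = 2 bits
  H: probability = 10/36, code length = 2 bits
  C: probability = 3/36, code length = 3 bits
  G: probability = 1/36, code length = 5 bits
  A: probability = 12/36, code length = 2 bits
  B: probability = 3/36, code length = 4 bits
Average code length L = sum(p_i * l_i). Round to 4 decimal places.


Weighted contributions p_i * l_i:
  D: (7/36) * 2 = 14/36
  H: (10/36) * 2 = 20/36
  C: (3/36) * 3 = 9/36
  G: (1/36) * 5 = 5/36
  A: (12/36) * 2 = 24/36
  B: (3/36) * 4 = 12/36
Sum = (14 + 20 + 9 + 5 + 24 + 12)/36 = 84/36

L = 84/36 = 2.3333 bits/symbol


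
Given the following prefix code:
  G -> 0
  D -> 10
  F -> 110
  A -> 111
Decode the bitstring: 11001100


Decoding step by step:
Bits 110 -> F
Bits 0 -> G
Bits 110 -> F
Bits 0 -> G


Decoded message: FGFG


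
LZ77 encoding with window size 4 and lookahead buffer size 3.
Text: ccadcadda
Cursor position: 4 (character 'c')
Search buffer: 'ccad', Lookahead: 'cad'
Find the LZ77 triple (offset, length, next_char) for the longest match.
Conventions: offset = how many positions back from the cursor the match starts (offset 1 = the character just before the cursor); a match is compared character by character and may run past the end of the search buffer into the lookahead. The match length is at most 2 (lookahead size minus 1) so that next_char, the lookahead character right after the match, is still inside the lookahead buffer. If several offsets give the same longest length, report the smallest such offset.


Try each offset into the search buffer:
  offset=1 (pos 3, char 'd'): match length 0
  offset=2 (pos 2, char 'a'): match length 0
  offset=3 (pos 1, char 'c'): match length 2
  offset=4 (pos 0, char 'c'): match length 1
Longest match has length 2 at offset 3.
next_char = character at position 4 + 2 = 6 -> 'd'

Best match: offset=3, length=2 (matching 'ca' starting at position 1)
LZ77 triple: (3, 2, 'd')


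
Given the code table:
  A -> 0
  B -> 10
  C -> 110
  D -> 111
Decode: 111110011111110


Decoding:
111 -> D
110 -> C
0 -> A
111 -> D
111 -> D
10 -> B


Result: DCADDB


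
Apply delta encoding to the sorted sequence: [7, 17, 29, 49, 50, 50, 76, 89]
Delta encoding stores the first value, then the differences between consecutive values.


First value: 7
Deltas:
  17 - 7 = 10
  29 - 17 = 12
  49 - 29 = 20
  50 - 49 = 1
  50 - 50 = 0
  76 - 50 = 26
  89 - 76 = 13


Delta encoded: [7, 10, 12, 20, 1, 0, 26, 13]


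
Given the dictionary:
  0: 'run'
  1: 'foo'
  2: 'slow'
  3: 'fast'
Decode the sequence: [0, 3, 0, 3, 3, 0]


Look up each index in the dictionary:
  0 -> 'run'
  3 -> 'fast'
  0 -> 'run'
  3 -> 'fast'
  3 -> 'fast'
  0 -> 'run'

Decoded: "run fast run fast fast run"


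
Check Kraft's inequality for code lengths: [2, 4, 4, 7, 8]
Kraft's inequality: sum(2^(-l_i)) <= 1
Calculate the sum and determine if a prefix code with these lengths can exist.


Sum = 2^(-2) + 2^(-4) + 2^(-4) + 2^(-7) + 2^(-8)
    = 0.25 + 0.0625 + 0.0625 + 0.0078125 + 0.00390625
    = 99/256 = 0.38671875
Since 0.38671875 <= 1, Kraft's inequality IS satisfied.
A prefix code with these lengths CAN exist.

Kraft sum = 0.38671875. Satisfied.


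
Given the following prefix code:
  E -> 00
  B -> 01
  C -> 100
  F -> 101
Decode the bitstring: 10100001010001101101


Decoding step by step:
Bits 101 -> F
Bits 00 -> E
Bits 00 -> E
Bits 101 -> F
Bits 00 -> E
Bits 01 -> B
Bits 101 -> F
Bits 101 -> F


Decoded message: FEEFEBFF


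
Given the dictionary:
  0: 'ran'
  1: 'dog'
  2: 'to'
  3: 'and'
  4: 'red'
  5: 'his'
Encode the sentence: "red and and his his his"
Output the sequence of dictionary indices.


Look up each word in the dictionary:
  'red' -> 4
  'and' -> 3
  'and' -> 3
  'his' -> 5
  'his' -> 5
  'his' -> 5

Encoded: [4, 3, 3, 5, 5, 5]


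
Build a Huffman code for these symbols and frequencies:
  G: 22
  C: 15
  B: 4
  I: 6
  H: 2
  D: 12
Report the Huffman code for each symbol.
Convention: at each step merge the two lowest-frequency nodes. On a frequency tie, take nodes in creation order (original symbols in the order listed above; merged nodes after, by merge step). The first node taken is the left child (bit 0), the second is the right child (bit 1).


Huffman tree construction:
Step 1: Merge H(2) + B(4) = 6
Step 2: Merge I(6) + (H+B)(6) = 12
Step 3: Merge D(12) + (I+(H+B))(12) = 24
Step 4: Merge C(15) + G(22) = 37
Step 5: Merge (D+(I+(H+B)))(24) + (C+G)(37) = 61
Read each symbol's code off the tree from the root (left child = 0, right child = 1).

Codes:
  G: 11 (length 2)
  C: 10 (length 2)
  B: 0111 (length 4)
  I: 010 (length 3)
  H: 0110 (length 4)
  D: 00 (length 2)
Average code length: 140/61 = 2.2951 bits/symbol


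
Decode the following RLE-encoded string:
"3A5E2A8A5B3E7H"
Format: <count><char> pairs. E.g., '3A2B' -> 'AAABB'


Expanding each <count><char> pair:
  3A -> 'AAA'
  5E -> 'EEEEE'
  2A -> 'AA'
  8A -> 'AAAAAAAA'
  5B -> 'BBBBB'
  3E -> 'EEE'
  7H -> 'HHHHHHH'

Decoded = AAAEEEEEAAAAAAAAAABBBBBEEEHHHHHHH


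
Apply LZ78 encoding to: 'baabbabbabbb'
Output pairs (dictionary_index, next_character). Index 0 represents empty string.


LZ78 encoding steps:
Dictionary: {0: ''}
Step 1: w='' (idx 0), next='b' -> output (0, 'b'), add 'b' as idx 1
Step 2: w='' (idx 0), next='a' -> output (0, 'a'), add 'a' as idx 2
Step 3: w='a' (idx 2), next='b' -> output (2, 'b'), add 'ab' as idx 3
Step 4: w='b' (idx 1), next='a' -> output (1, 'a'), add 'ba' as idx 4
Step 5: w='b' (idx 1), next='b' -> output (1, 'b'), add 'bb' as idx 5
Step 6: w='ab' (idx 3), next='b' -> output (3, 'b'), add 'abb' as idx 6
Step 7: w='b' (idx 1), end of input -> output (1, '')


Encoded: [(0, 'b'), (0, 'a'), (2, 'b'), (1, 'a'), (1, 'b'), (3, 'b'), (1, '')]


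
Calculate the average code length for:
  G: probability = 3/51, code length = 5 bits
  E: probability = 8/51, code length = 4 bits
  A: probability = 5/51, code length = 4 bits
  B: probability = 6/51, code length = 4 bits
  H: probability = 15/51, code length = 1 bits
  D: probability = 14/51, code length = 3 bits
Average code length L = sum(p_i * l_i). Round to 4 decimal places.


Weighted contributions p_i * l_i:
  G: (3/51) * 5 = 15/51
  E: (8/51) * 4 = 32/51
  A: (5/51) * 4 = 20/51
  B: (6/51) * 4 = 24/51
  H: (15/51) * 1 = 15/51
  D: (14/51) * 3 = 42/51
Sum = (15 + 32 + 20 + 24 + 15 + 42)/51 = 148/51

L = 148/51 = 2.9020 bits/symbol


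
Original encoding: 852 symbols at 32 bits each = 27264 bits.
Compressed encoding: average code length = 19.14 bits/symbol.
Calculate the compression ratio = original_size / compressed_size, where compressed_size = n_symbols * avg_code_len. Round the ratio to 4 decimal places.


original_size = n_symbols * orig_bits = 852 * 32 = 27264 bits
compressed_size = n_symbols * avg_code_len = 852 * 19.14 = 16307.28 bits
ratio = original_size / compressed_size = 27264 / 16307.28 = 1.6719

Compression ratio = 1.6719


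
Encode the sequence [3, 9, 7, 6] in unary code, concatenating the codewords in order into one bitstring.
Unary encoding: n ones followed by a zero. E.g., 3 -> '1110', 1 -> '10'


Encode each number as n ones followed by a terminating 0:
  3 -> 1110 (4 bits)
  9 -> 1111111110 (10 bits)
  7 -> 11111110 (8 bits)
  6 -> 1111110 (7 bits)
Total length = 4 + 10 + 8 + 7 = 29 bits.

Unary([3, 9, 7, 6]) = 11101111111110111111101111110 (29 bits)


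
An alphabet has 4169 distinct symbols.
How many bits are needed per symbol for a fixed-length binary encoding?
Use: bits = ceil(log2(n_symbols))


log2(4169) = 12.0255
Bracket: 2^12 = 4096 < 4169 <= 2^13 = 8192
So ceil(log2(4169)) = 13

bits = ceil(log2(4169)) = ceil(12.0255) = 13 bits


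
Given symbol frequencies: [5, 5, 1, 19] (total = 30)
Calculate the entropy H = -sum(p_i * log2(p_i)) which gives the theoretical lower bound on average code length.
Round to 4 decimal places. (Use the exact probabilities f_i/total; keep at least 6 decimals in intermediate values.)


Per-symbol terms -p_i * log2(p_i) with p_i = f_i/30:
  p = 5/30 = 0.166667: log2(p) = -2.584963, -p*log2(p) = 0.430827
  p = 5/30 = 0.166667: log2(p) = -2.584963, -p*log2(p) = 0.430827
  p = 1/30 = 0.033333: log2(p) = -4.906891, -p*log2(p) = 0.163563
  p = 19/30 = 0.633333: log2(p) = -0.658963, -p*log2(p) = 0.417343
H = 0.430827 + 0.430827 + 0.163563 + 0.417343 = 1.442560

H = 1.4426 bits/symbol


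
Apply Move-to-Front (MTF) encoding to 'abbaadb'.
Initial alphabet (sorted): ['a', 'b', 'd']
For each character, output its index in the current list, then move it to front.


MTF encoding:
'a': index 0 in ['a', 'b', 'd'] -> ['a', 'b', 'd']
'b': index 1 in ['a', 'b', 'd'] -> ['b', 'a', 'd']
'b': index 0 in ['b', 'a', 'd'] -> ['b', 'a', 'd']
'a': index 1 in ['b', 'a', 'd'] -> ['a', 'b', 'd']
'a': index 0 in ['a', 'b', 'd'] -> ['a', 'b', 'd']
'd': index 2 in ['a', 'b', 'd'] -> ['d', 'a', 'b']
'b': index 2 in ['d', 'a', 'b'] -> ['b', 'd', 'a']


Output: [0, 1, 0, 1, 0, 2, 2]


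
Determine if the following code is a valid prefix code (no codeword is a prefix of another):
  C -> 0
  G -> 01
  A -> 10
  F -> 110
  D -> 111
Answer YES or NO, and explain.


Checking each pair (does one codeword prefix another?):
  C='0' vs G='01': prefix -- VIOLATION

NO -- this is NOT a valid prefix code. C (0) is a prefix of G (01).


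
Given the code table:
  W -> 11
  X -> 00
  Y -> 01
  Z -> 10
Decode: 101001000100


Decoding:
10 -> Z
10 -> Z
01 -> Y
00 -> X
01 -> Y
00 -> X


Result: ZZYXYX


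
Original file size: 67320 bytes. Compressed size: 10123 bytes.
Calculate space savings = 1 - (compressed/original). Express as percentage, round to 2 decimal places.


ratio = compressed/original = 10123/67320 = 0.150371
savings = 1 - ratio = 1 - 0.150371 = 0.849629
as a percentage: 0.849629 * 100 = 84.96%

Space savings = 1 - 10123/67320 = 84.96%


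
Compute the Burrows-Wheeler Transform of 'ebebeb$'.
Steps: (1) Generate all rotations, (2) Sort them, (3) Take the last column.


Rotations (sorted):
  0: $ebebeb -> last char: b
  1: b$ebebe -> last char: e
  2: beb$ebe -> last char: e
  3: bebeb$e -> last char: e
  4: eb$ebeb -> last char: b
  5: ebeb$eb -> last char: b
  6: ebebeb$ -> last char: $


BWT = beeebb$


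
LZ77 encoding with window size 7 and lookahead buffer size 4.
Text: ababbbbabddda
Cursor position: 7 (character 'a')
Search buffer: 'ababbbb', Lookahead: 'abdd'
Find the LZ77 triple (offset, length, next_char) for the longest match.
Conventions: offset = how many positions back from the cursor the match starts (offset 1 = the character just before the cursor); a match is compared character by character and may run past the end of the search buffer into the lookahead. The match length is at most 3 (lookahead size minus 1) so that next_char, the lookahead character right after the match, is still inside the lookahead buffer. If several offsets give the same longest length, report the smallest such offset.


Try each offset into the search buffer:
  offset=1 (pos 6, char 'b'): match length 0
  offset=2 (pos 5, char 'b'): match length 0
  offset=3 (pos 4, char 'b'): match length 0
  offset=4 (pos 3, char 'b'): match length 0
  offset=5 (pos 2, char 'a'): match length 2
  offset=6 (pos 1, char 'b'): match length 0
  offset=7 (pos 0, char 'a'): match length 2
Longest match has length 2, found at offsets 5, 7; take the smallest, offset 5.
next_char = character at position 7 + 2 = 9 -> 'd'

Best match: offset=5, length=2 (matching 'ab' starting at position 2)
LZ77 triple: (5, 2, 'd')


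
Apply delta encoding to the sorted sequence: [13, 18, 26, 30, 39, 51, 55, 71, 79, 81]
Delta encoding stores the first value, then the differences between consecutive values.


First value: 13
Deltas:
  18 - 13 = 5
  26 - 18 = 8
  30 - 26 = 4
  39 - 30 = 9
  51 - 39 = 12
  55 - 51 = 4
  71 - 55 = 16
  79 - 71 = 8
  81 - 79 = 2


Delta encoded: [13, 5, 8, 4, 9, 12, 4, 16, 8, 2]


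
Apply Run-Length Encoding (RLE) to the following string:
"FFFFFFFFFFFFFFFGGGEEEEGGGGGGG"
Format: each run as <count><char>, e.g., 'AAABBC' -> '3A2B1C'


Scanning runs left to right:
  i=0: run of 'F' x 15 -> '15F'
  i=15: run of 'G' x 3 -> '3G'
  i=18: run of 'E' x 4 -> '4E'
  i=22: run of 'G' x 7 -> '7G'

RLE = 15F3G4E7G


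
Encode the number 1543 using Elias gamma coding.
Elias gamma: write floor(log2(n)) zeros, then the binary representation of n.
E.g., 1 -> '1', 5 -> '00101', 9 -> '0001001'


num_bits = floor(log2(1543)) + 1 = 11
leading_zeros = num_bits - 1 = 10
binary(1543) = 11000000111

Elias gamma(1543) = '0000000000' + '11000000111' = 000000000011000000111 (21 bits)
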